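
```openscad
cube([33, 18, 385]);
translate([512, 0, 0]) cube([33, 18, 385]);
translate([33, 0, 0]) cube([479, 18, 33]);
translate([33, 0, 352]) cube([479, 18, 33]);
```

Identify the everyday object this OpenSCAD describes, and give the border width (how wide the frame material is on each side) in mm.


A picture frame. The border width is 33 mm.

Four thin pieces enclosing a rectangular opening — a picture frame. The two full-height stiles are 385 mm tall; the top rail sits at z = 352 and is 33 mm tall, so the border above the opening is 385 − 352 = 33 mm, matching the stile x-width.


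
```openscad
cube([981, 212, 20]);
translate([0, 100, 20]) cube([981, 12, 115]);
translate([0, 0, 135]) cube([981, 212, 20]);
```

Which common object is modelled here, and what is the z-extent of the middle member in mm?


An I-beam. The web height is 115 mm.

Two wide flanges with a thin centred web — an I-beam. Overall 155 mm minus two 20 mm flanges gives a web of 155 − 2·20 = 115 mm.


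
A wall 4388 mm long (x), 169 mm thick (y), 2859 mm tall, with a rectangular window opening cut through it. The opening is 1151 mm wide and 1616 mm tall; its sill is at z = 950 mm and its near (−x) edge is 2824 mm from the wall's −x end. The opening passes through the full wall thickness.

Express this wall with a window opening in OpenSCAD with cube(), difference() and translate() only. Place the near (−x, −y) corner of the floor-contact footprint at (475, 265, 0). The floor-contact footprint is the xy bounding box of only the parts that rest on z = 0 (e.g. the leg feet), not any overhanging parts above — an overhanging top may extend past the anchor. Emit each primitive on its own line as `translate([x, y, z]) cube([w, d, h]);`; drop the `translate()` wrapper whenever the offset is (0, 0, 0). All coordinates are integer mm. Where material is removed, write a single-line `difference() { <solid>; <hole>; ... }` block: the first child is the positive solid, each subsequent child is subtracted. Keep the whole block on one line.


difference() { translate([475, 265, 0]) cube([4388, 169, 2859]); translate([3299, 265, 950]) cube([1151, 169, 1616]); }


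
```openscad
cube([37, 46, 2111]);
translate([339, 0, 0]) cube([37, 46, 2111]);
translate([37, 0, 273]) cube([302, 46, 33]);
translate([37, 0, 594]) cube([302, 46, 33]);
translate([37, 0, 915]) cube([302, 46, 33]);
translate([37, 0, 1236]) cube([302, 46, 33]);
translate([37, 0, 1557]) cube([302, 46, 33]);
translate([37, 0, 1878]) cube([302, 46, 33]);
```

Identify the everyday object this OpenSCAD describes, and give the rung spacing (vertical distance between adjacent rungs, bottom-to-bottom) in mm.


A ladder. The rung spacing is 321 mm.

Two tall 37×46 posts with 6 short bars between them — a ladder. Adjacent rungs sit at z = 273 and z = 594, so the spacing is 594 − 273 = 321 mm.


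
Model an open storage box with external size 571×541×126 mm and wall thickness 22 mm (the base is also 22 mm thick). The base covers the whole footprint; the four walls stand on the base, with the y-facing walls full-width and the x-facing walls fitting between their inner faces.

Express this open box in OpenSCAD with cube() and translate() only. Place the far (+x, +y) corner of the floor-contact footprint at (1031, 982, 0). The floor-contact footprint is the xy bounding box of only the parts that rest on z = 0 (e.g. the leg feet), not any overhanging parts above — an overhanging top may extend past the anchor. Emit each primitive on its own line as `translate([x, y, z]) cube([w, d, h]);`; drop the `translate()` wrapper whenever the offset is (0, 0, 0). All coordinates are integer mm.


translate([460, 441, 0]) cube([571, 541, 22]);
translate([460, 441, 22]) cube([571, 22, 104]);
translate([460, 960, 22]) cube([571, 22, 104]);
translate([460, 463, 22]) cube([22, 497, 104]);
translate([1009, 463, 22]) cube([22, 497, 104]);


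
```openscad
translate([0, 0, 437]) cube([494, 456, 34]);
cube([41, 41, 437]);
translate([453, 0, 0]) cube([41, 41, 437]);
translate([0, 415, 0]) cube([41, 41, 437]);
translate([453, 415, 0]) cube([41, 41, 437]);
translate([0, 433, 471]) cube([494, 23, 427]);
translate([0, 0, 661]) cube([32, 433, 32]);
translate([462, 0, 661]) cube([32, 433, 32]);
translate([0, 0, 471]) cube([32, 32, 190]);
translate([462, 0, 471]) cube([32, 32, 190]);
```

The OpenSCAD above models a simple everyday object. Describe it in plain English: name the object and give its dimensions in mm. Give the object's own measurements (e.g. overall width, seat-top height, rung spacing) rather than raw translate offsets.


A chair. The seat is a 494×456×34 mm slab with its top at z = 471 mm, on four 41×41 mm corner legs (flush with the seat edges, standing on z = 0). A flat backrest 23 mm thick, 427 mm tall, spans the full seat width and rises from the seat top along its +y edge, rear face flush with the rear of the seat. Two armrests of 32×32 mm section run along each side from the seat's front edge to the front of the backrest, top faces 222 mm above the seat top and outer faces flush with the seat's x-edges; a 32×32 mm post under the front of each armrest stands on the seat at the front corner.


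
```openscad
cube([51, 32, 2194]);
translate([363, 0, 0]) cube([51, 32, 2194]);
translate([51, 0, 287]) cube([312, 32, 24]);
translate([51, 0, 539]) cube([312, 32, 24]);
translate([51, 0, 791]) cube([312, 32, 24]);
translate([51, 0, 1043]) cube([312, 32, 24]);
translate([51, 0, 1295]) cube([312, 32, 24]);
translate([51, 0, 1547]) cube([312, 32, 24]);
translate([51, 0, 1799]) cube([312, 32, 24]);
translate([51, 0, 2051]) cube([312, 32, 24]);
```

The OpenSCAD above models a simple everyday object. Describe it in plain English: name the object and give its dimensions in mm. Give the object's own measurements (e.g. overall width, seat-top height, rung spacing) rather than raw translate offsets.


A straight ladder. Two 51×32 mm vertical rails, 2194 mm tall, stand 414 mm apart (outside-to-outside) with their front faces coplanar on the −y side. 8 rungs, each 32 mm deep and 24 mm tall, span between the inner faces of the rails, front faces flush with the rails. The lowest rung's underside is at z = 287 mm and rungs are spaced 252 mm apart (underside to underside).


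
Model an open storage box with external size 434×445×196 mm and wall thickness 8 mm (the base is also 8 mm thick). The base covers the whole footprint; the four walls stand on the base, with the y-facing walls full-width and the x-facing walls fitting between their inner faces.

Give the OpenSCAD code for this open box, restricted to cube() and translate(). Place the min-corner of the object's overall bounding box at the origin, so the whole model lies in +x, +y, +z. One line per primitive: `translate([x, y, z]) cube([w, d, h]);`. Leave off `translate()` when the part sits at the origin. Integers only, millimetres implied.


cube([434, 445, 8]);
translate([0, 0, 8]) cube([434, 8, 188]);
translate([0, 437, 8]) cube([434, 8, 188]);
translate([0, 8, 8]) cube([8, 429, 188]);
translate([426, 8, 8]) cube([8, 429, 188]);


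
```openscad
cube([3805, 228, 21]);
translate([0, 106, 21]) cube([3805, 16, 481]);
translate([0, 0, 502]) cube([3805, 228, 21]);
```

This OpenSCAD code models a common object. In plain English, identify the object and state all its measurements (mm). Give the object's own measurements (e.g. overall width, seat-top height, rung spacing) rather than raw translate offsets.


An I-beam lying along x, 3805 mm long. Overall section height 523 mm. Two flanges 228 mm wide (y) and 21 mm thick, one on the floor and one at the top; a web 16 mm thick runs between them, centred on the flange width.


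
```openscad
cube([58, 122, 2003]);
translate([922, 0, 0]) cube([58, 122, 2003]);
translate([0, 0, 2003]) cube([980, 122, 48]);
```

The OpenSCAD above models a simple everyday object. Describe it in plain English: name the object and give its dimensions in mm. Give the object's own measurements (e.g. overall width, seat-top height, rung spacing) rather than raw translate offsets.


A door frame. The clear opening is 864 mm wide and 2003 mm high. Two 58 mm wide jambs, 122 mm deep, stand either side of the opening from the floor to the top of the opening. A 48 mm thick head sits across the top of both jambs, spanning the full outside width of the frame.


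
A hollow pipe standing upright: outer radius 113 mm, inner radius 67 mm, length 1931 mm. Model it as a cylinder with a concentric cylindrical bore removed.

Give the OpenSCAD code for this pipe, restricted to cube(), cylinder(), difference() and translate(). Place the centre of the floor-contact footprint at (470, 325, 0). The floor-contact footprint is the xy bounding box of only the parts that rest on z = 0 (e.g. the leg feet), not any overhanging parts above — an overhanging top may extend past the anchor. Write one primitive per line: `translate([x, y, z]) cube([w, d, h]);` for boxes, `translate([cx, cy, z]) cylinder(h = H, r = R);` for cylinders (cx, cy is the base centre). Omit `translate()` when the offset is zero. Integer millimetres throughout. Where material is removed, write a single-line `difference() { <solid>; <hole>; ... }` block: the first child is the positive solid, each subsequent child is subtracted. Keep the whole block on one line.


difference() { translate([470, 325, 0]) cylinder(h = 1931, r = 113); translate([470, 325, 0]) cylinder(h = 1931, r = 67); }


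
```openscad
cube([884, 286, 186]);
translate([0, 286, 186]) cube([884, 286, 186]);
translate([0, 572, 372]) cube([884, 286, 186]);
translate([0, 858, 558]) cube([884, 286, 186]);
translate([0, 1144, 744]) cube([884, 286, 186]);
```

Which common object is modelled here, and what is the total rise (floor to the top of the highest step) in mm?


A staircase. The total rise is 930 mm.

5 identical blocks, each offset up and back from the previous — a staircase. Each step is 186 mm tall and there are 5 of them, so the total rise is 5 × 186 = 930 mm.


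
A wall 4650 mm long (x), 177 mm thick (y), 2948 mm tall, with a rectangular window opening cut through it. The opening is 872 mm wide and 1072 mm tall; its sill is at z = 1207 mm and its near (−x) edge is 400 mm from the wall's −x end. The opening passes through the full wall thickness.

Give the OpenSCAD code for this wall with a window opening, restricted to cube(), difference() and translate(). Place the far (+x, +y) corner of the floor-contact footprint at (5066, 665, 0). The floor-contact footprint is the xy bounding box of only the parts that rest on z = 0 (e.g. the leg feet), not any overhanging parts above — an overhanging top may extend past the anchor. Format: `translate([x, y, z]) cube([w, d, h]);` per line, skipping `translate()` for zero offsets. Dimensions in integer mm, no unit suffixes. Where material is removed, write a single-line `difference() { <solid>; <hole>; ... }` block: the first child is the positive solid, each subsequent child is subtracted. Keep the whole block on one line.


difference() { translate([416, 488, 0]) cube([4650, 177, 2948]); translate([816, 488, 1207]) cube([872, 177, 1072]); }


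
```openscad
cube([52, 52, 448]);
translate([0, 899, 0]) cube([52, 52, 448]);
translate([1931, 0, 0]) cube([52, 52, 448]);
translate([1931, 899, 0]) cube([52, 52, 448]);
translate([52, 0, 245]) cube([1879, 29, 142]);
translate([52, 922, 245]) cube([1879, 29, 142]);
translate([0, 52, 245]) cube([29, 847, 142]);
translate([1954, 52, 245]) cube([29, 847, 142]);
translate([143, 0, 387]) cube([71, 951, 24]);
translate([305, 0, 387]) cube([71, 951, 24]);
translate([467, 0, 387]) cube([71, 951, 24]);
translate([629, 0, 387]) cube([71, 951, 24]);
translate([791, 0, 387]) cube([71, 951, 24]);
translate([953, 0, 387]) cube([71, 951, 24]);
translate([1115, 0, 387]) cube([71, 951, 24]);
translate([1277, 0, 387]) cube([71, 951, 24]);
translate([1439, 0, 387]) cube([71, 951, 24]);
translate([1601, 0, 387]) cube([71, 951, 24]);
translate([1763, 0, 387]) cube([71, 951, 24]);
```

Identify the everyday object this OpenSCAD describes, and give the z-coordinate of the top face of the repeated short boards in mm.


A bed frame. The slat-top height is 411 mm.

Four posts, four rails, and a row of slats — a bed frame. Slats sit on the rails at z = 245 + 142 = 387; with slat thickness 24, the top is 411 mm.


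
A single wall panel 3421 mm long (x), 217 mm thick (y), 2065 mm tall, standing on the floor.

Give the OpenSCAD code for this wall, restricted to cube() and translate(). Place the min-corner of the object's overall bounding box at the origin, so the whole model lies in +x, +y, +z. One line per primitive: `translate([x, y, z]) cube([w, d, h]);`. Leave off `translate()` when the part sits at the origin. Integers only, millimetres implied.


cube([3421, 217, 2065]);


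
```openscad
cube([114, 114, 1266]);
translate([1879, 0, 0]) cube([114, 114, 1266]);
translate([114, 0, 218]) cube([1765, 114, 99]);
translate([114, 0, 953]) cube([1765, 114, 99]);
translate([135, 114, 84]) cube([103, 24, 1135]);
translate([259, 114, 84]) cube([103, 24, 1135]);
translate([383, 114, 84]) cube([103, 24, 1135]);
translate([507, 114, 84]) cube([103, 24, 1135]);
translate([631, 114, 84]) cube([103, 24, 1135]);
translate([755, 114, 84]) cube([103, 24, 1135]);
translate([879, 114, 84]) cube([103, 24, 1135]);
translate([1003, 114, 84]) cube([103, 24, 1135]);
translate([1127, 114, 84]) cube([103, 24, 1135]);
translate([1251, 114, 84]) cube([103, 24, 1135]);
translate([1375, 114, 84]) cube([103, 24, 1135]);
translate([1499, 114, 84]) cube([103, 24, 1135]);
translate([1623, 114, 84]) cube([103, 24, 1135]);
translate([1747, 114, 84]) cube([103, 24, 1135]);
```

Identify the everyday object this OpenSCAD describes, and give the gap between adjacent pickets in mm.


A fence section. The picket gap is 21 mm.

Two posts, two rails, 14 pickets — a fence section. Span 1765 mm holds 14 pickets of 103 mm with 15 equal gaps: ⌊(1765 − 14·103) / 15⌋ = 21 mm.


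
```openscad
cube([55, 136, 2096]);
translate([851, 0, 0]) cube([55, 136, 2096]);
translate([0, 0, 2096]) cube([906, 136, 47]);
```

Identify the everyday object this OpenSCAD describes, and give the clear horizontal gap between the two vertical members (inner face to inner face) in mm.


A door frame. The clear opening width is 796 mm.

Two 2096 mm tall posts with a header on top — a door frame. The left jamb is 55 mm wide at x = 0; the right jamb starts at x = 851. The clear opening is 851 − 55 = 796 mm.


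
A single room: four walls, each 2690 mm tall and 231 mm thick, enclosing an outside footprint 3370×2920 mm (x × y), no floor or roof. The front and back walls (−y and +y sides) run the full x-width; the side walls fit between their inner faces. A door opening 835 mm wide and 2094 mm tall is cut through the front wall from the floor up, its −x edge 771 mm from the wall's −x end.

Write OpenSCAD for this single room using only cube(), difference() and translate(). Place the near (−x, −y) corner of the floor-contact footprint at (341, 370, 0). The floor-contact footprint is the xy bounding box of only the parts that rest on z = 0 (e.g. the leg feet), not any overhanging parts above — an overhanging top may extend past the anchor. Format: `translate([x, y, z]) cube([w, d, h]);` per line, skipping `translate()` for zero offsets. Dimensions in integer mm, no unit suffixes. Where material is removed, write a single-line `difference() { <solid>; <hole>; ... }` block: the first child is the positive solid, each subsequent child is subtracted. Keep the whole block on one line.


difference() { translate([341, 370, 0]) cube([3370, 231, 2690]); translate([1112, 370, 0]) cube([835, 231, 2094]); }
translate([341, 3059, 0]) cube([3370, 231, 2690]);
translate([341, 601, 0]) cube([231, 2458, 2690]);
translate([3480, 601, 0]) cube([231, 2458, 2690]);


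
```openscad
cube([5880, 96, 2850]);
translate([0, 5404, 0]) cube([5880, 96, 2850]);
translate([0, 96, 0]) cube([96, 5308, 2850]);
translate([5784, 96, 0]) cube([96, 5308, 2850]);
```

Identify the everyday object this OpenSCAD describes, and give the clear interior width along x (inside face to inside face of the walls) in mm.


A house (or room) frame. The interior width is 5688 mm.

Four 2850 mm walls enclosing a rectangle with no floor or roof — a room or house frame. Outside width is 5880 mm and wall thickness is 96 mm, so the interior width is 5880 − 2 × 96 = 5688 mm.


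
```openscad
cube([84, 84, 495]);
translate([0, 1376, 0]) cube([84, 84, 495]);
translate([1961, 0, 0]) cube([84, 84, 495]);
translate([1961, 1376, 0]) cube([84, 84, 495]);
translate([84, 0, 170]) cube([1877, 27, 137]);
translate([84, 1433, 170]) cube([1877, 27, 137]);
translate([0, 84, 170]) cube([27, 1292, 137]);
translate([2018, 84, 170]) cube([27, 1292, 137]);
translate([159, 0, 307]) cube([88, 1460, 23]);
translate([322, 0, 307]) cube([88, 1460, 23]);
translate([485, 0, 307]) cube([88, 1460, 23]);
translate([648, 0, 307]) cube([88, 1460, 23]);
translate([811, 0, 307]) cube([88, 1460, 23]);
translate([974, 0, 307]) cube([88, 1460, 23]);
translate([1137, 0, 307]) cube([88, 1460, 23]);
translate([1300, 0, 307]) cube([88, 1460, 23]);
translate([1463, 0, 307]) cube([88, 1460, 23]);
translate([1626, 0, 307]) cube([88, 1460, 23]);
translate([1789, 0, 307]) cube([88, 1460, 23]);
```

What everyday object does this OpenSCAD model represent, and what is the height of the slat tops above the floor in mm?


A bed frame. The slat-top height is 330 mm.

Four posts, four rails, and a row of slats — a bed frame. Slats sit on the rails at z = 170 + 137 = 307; with slat thickness 23, the top is 330 mm.


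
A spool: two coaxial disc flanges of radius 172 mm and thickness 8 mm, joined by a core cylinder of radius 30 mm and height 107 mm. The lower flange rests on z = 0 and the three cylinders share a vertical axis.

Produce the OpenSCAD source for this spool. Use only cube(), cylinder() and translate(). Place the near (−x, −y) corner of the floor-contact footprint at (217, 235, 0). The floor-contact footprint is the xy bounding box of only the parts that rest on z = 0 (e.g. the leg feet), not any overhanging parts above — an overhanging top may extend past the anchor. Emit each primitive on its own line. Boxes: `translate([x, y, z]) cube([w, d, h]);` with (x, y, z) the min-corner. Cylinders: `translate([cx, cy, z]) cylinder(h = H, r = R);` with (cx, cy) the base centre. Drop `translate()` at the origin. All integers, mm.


translate([389, 407, 0]) cylinder(h = 8, r = 172);
translate([389, 407, 8]) cylinder(h = 107, r = 30);
translate([389, 407, 115]) cylinder(h = 8, r = 172);


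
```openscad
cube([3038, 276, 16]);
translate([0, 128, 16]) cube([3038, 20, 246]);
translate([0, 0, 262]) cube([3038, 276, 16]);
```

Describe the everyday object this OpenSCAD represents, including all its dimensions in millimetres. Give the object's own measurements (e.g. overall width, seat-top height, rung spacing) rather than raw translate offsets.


An I-beam lying along x, 3038 mm long. Overall section height 278 mm. Two flanges 276 mm wide (y) and 16 mm thick, one on the floor and one at the top; a web 20 mm thick runs between them, centred on the flange width.


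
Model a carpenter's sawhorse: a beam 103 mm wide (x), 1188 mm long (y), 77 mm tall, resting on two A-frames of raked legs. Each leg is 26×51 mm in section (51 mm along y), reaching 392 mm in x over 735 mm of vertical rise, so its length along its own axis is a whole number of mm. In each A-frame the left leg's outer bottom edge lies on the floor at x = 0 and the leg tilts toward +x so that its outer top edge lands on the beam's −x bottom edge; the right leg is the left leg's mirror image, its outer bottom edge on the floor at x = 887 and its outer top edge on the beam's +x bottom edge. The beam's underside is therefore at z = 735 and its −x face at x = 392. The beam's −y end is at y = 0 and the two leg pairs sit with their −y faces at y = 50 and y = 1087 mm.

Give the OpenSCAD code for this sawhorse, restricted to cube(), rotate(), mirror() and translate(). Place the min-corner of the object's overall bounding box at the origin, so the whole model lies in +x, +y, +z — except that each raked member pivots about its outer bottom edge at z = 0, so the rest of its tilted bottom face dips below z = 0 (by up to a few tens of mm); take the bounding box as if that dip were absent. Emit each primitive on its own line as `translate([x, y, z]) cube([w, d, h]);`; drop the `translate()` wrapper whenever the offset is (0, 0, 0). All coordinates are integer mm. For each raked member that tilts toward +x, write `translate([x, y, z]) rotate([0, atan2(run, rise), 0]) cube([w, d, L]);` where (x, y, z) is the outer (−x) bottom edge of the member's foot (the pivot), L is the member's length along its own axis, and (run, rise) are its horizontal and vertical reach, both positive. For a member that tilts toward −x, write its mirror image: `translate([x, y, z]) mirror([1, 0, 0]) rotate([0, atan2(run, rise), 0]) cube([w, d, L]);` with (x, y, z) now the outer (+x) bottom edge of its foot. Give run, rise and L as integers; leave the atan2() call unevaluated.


// leg length = √(392² + 735²) = 833
// right-leg outer foot x = 2·392 + 103 = 887
// beam min-corner = (392, 0, 735)
translate([392, 0, 735]) cube([103, 1188, 77]);
translate([0, 50, 0]) rotate([0, atan2(392, 735), 0]) cube([26, 51, 833]);
translate([887, 50, 0]) mirror([1, 0, 0]) rotate([0, atan2(392, 735), 0]) cube([26, 51, 833]);
translate([0, 1087, 0]) rotate([0, atan2(392, 735), 0]) cube([26, 51, 833]);
translate([887, 1087, 0]) mirror([1, 0, 0]) rotate([0, atan2(392, 735), 0]) cube([26, 51, 833]);


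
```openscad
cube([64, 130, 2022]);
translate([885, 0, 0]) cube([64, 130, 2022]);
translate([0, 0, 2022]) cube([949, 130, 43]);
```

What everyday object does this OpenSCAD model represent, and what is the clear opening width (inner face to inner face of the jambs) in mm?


A door frame. The clear opening width is 821 mm.

Two 2022 mm tall posts with a header on top — a door frame. The left jamb is 64 mm wide at x = 0; the right jamb starts at x = 885. The clear opening is 885 − 64 = 821 mm.


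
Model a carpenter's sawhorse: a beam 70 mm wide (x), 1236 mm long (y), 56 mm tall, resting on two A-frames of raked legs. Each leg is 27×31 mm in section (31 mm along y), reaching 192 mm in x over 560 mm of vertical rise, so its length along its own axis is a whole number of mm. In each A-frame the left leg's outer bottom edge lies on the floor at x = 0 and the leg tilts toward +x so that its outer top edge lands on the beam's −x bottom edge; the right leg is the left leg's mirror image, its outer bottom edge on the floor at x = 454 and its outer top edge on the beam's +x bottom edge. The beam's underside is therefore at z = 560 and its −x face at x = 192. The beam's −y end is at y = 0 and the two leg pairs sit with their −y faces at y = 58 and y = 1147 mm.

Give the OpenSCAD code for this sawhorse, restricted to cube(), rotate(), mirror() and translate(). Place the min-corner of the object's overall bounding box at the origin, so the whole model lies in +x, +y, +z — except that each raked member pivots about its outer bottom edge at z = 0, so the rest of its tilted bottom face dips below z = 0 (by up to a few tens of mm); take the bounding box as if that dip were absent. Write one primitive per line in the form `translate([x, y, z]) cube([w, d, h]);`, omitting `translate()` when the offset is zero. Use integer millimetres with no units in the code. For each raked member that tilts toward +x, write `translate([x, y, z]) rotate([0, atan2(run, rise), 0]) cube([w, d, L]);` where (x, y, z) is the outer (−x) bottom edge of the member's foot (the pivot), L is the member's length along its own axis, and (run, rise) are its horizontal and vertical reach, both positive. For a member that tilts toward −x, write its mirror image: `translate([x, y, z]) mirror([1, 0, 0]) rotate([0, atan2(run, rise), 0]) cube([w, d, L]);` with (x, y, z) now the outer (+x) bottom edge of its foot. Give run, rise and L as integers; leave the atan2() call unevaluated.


translate([192, 0, 560]) cube([70, 1236, 56]);
translate([0, 58, 0]) rotate([0, atan2(192, 560), 0]) cube([27, 31, 592]);
translate([454, 58, 0]) mirror([1, 0, 0]) rotate([0, atan2(192, 560), 0]) cube([27, 31, 592]);
translate([0, 1147, 0]) rotate([0, atan2(192, 560), 0]) cube([27, 31, 592]);
translate([454, 1147, 0]) mirror([1, 0, 0]) rotate([0, atan2(192, 560), 0]) cube([27, 31, 592]);


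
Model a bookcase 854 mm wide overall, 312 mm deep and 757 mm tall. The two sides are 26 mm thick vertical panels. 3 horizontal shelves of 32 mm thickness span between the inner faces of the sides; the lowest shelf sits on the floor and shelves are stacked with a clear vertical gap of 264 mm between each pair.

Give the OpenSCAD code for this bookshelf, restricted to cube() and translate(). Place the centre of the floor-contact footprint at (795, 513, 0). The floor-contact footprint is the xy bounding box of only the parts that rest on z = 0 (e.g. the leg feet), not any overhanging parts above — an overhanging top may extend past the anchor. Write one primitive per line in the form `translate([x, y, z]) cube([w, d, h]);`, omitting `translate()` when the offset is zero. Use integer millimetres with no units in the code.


translate([368, 357, 0]) cube([26, 312, 757]);
translate([1196, 357, 0]) cube([26, 312, 757]);
translate([394, 357, 0]) cube([802, 312, 32]);
translate([394, 357, 296]) cube([802, 312, 32]);
translate([394, 357, 592]) cube([802, 312, 32]);


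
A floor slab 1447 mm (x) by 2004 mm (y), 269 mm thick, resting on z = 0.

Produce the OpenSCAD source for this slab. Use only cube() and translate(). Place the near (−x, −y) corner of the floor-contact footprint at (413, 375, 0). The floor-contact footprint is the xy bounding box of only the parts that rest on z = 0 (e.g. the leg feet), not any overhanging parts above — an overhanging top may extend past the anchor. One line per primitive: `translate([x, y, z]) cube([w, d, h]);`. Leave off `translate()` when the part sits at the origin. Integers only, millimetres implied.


translate([413, 375, 0]) cube([1447, 2004, 269]);


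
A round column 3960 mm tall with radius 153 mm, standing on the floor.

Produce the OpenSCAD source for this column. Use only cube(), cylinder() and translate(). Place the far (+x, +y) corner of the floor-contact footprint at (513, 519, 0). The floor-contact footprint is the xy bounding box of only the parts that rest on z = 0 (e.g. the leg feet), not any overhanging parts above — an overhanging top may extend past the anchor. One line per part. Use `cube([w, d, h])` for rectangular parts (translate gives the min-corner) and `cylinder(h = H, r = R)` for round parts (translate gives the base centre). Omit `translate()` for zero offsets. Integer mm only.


translate([360, 366, 0]) cylinder(h = 3960, r = 153);


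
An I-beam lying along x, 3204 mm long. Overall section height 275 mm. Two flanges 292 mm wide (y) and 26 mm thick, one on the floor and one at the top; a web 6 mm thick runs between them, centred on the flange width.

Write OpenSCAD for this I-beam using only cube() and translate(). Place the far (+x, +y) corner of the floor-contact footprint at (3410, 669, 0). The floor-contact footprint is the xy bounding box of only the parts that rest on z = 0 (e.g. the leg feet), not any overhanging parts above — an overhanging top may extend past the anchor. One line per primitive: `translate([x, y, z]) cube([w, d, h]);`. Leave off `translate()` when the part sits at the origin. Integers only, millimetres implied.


translate([206, 377, 0]) cube([3204, 292, 26]);
translate([206, 520, 26]) cube([3204, 6, 223]);
translate([206, 377, 249]) cube([3204, 292, 26]);


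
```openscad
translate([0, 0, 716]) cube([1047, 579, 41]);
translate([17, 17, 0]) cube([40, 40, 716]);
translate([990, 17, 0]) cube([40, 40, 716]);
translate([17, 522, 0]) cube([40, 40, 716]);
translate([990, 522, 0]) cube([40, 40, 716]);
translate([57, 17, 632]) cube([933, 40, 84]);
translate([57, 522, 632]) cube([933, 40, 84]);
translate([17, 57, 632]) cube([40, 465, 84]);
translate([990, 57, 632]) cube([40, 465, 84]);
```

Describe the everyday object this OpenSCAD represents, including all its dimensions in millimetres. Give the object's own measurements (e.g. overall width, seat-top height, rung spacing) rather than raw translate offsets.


A table: top 1047 mm (x) × 579 mm (y), 41 mm thick, upper face at z = 757 mm, on four 40×40 mm square legs, each inset 17 mm from the nearest pair of top edges from z = 0 to the bottom of the top. Four apron rails, 40 mm thick and 84 mm tall, run between adjacent legs with their top edges flush with the underside of the top and their outer faces flush with the legs' outer faces.


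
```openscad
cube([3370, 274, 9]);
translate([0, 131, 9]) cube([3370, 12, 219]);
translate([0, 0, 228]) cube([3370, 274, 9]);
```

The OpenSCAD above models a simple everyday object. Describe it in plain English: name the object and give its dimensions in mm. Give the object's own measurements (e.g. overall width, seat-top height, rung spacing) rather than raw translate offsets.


An I-beam lying along x, 3370 mm long. Overall section height 237 mm. Two flanges 274 mm wide (y) and 9 mm thick, one on the floor and one at the top; a web 12 mm thick runs between them, centred on the flange width.


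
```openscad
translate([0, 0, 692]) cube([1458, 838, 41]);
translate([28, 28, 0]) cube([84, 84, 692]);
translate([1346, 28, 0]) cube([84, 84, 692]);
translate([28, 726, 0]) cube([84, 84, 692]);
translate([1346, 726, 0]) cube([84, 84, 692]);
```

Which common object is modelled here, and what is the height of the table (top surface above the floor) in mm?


A table. The table height is 733 mm.

A 1458×838×41 slab sits at z = 692 on four 84 mm square posts — a table. The top surface is at 692 + 41 = 733 mm.


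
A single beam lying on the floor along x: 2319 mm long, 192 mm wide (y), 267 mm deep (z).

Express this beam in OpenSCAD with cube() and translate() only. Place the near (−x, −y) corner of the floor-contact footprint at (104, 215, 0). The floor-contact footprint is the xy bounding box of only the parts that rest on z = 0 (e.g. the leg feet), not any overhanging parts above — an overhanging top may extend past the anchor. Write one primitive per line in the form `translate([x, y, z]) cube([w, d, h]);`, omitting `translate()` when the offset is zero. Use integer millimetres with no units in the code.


translate([104, 215, 0]) cube([2319, 192, 267]);


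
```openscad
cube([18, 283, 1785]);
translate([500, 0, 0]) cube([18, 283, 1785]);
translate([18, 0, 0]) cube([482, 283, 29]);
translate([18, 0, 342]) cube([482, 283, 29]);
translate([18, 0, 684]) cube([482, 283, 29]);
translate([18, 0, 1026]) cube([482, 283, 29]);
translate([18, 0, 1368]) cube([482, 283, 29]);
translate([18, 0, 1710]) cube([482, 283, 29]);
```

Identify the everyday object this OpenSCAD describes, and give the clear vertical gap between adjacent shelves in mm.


A bookshelf. The clear shelf gap is 313 mm.

Two tall side panels with 6 horizontal boards between them — a bookshelf. The first two shelf undersides are at z = 0 and z = 342; with shelf thickness 29, the clear gap is 342 − 0 − 29 = 313 mm.


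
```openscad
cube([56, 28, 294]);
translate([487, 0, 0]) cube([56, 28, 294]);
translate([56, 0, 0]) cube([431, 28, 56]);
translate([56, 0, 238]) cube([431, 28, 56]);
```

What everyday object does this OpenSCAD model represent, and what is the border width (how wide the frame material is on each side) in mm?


A picture frame. The border width is 56 mm.

Four thin pieces enclosing a rectangular opening — a picture frame. The two full-height stiles are 294 mm tall; the top rail sits at z = 238 and is 56 mm tall, so the border above the opening is 294 − 238 = 56 mm, matching the stile x-width.


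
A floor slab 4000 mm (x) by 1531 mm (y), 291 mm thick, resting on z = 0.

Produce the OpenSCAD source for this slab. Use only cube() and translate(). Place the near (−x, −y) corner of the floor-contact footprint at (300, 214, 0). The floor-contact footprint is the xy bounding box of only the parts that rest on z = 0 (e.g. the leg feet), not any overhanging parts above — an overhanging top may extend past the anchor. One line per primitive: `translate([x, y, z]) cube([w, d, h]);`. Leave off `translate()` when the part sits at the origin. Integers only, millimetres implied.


translate([300, 214, 0]) cube([4000, 1531, 291]);


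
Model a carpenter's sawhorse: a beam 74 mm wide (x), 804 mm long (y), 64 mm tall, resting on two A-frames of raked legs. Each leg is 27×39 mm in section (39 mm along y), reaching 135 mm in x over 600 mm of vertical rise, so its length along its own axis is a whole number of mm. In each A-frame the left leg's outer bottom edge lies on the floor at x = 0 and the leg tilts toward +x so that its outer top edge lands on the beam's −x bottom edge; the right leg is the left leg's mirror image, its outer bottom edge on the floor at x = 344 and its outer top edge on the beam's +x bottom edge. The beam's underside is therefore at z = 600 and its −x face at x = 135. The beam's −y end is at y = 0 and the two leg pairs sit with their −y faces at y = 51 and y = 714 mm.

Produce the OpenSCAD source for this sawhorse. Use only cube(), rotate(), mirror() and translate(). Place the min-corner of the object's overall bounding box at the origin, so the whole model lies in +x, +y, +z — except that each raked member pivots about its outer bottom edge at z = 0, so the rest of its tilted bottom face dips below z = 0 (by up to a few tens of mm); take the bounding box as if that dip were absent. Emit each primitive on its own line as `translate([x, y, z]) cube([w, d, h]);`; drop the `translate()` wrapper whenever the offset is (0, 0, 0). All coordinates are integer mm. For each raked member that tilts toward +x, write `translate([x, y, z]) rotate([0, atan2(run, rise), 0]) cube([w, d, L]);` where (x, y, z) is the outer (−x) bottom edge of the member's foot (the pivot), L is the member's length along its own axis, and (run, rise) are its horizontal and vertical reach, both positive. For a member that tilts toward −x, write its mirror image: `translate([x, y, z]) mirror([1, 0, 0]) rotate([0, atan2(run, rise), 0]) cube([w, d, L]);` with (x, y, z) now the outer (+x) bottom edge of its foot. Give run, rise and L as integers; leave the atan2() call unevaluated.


translate([135, 0, 600]) cube([74, 804, 64]);
translate([0, 51, 0]) rotate([0, atan2(135, 600), 0]) cube([27, 39, 615]);
translate([344, 51, 0]) mirror([1, 0, 0]) rotate([0, atan2(135, 600), 0]) cube([27, 39, 615]);
translate([0, 714, 0]) rotate([0, atan2(135, 600), 0]) cube([27, 39, 615]);
translate([344, 714, 0]) mirror([1, 0, 0]) rotate([0, atan2(135, 600), 0]) cube([27, 39, 615]);


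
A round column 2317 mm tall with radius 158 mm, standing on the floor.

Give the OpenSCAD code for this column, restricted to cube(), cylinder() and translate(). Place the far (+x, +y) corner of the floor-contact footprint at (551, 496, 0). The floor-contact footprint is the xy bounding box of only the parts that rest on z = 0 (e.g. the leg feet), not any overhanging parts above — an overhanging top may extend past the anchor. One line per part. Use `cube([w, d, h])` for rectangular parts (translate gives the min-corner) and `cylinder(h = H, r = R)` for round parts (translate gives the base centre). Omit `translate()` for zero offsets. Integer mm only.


translate([393, 338, 0]) cylinder(h = 2317, r = 158);


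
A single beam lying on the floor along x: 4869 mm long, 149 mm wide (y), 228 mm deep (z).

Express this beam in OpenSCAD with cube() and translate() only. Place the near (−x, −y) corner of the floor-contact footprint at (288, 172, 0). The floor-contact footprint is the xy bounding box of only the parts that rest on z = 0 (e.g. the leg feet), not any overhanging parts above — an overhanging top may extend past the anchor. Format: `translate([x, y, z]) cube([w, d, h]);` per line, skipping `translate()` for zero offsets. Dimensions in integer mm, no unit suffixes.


translate([288, 172, 0]) cube([4869, 149, 228]);


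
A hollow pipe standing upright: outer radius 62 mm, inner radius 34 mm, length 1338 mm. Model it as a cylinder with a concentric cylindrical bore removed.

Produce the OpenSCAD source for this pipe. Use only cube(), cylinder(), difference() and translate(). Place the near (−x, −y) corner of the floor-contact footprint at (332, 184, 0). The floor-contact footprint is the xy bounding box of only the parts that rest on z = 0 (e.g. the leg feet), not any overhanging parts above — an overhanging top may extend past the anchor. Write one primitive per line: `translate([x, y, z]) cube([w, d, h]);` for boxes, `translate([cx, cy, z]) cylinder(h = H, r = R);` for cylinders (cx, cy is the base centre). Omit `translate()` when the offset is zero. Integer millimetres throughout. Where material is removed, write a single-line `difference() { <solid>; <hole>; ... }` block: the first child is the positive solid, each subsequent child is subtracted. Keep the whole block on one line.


difference() { translate([394, 246, 0]) cylinder(h = 1338, r = 62); translate([394, 246, 0]) cylinder(h = 1338, r = 34); }


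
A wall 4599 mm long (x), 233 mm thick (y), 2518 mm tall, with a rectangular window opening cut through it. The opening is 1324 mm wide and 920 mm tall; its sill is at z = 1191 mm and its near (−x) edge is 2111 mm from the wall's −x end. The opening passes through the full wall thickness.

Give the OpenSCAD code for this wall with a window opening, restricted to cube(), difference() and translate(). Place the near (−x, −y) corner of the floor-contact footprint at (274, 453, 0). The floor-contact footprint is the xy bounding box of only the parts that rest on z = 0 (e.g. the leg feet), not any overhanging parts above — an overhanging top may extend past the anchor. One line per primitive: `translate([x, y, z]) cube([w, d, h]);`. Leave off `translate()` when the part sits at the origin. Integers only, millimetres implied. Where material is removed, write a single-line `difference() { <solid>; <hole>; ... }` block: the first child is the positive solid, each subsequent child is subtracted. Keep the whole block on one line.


difference() { translate([274, 453, 0]) cube([4599, 233, 2518]); translate([2385, 453, 1191]) cube([1324, 233, 920]); }


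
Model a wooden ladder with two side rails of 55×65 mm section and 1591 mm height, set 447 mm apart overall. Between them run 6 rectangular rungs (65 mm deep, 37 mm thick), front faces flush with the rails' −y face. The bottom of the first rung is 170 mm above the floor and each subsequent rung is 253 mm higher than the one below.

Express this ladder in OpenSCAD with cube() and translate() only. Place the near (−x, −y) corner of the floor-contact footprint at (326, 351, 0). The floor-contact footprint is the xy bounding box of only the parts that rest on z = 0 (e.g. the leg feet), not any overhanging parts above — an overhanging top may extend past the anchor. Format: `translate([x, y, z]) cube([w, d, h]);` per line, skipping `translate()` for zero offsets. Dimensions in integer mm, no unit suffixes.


// rung span = 447 - 2*55 = 337
// rung[k] z = 170 + k*253
translate([326, 351, 0]) cube([55, 65, 1591]);
translate([718, 351, 0]) cube([55, 65, 1591]);
translate([381, 351, 170]) cube([337, 65, 37]);
translate([381, 351, 423]) cube([337, 65, 37]);
translate([381, 351, 676]) cube([337, 65, 37]);
translate([381, 351, 929]) cube([337, 65, 37]);
translate([381, 351, 1182]) cube([337, 65, 37]);
translate([381, 351, 1435]) cube([337, 65, 37]);


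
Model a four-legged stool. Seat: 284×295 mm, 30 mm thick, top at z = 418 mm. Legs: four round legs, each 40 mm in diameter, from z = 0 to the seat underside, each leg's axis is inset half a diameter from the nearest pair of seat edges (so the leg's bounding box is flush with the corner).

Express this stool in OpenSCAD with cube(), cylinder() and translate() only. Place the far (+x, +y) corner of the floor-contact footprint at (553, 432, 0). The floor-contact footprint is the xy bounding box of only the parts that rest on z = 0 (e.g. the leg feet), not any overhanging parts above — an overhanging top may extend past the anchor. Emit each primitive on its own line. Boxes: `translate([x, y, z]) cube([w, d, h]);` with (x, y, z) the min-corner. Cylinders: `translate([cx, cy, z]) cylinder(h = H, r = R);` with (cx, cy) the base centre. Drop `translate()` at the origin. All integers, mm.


translate([269, 137, 388]) cube([284, 295, 30]);
translate([289, 157, 0]) cylinder(h = 388, r = 20);
translate([533, 157, 0]) cylinder(h = 388, r = 20);
translate([289, 412, 0]) cylinder(h = 388, r = 20);
translate([533, 412, 0]) cylinder(h = 388, r = 20);
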